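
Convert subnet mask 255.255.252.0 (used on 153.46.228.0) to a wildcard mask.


Subnet mask: 255.255.252.0
Wildcard = 255.255.255.255 - subnet mask
255 - 255 = 0
255 - 255 = 0
255 - 252 = 3
255 - 0 = 255
Wildcard: 0.0.3.255


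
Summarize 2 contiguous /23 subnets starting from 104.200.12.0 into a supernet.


Original prefix: /23
Number of subnets: 2 = 2^1
New prefix = 23 - 1 = 22
Supernet: 104.200.12.0/22


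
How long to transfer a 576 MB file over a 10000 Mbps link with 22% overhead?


Effective throughput = 10000 * (1 - 22/100) = 7800 Mbps
File size in Mb = 576 * 8 = 4608 Mb
Time = 4608 / 7800
Time = 0.5908 seconds


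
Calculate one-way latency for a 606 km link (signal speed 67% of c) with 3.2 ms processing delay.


Speed = 0.67 * 3e5 km/s = 201000 km/s
Propagation delay = 606 / 201000 = 0.003 s = 3.0149 ms
Processing delay = 3.2 ms
Total one-way latency = 6.2149 ms


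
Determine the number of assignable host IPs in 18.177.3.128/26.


Host bits = 32 - 26 = 6
Total addresses = 2^6 = 64
Usable = total - 2 (network and broadcast)
Usable hosts: 62


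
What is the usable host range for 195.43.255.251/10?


Network: 195.0.0.0
Broadcast: 195.63.255.255
First usable = network + 1
Last usable = broadcast - 1
Range: 195.0.0.1 to 195.63.255.254


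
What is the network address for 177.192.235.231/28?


IP:   10110001.11000000.11101011.11100111
Mask: 11111111.11111111.11111111.11110000
AND operation:
Net:  10110001.11000000.11101011.11100000
Network: 177.192.235.224/28


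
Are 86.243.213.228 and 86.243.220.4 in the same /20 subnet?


Mask: 255.255.240.0
86.243.213.228 AND mask = 86.243.208.0
86.243.220.4 AND mask = 86.243.208.0
Yes, same subnet (86.243.208.0)


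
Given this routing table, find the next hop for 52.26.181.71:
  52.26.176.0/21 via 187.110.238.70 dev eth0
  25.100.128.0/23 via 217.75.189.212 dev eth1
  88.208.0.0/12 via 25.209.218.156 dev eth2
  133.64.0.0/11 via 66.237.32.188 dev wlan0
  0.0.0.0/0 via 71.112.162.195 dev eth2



Longest prefix match for 52.26.181.71:
  /21 52.26.176.0: MATCH
  /23 25.100.128.0: no
  /12 88.208.0.0: no
  /11 133.64.0.0: no
  /0 0.0.0.0: MATCH
Selected: next-hop 187.110.238.70 via eth0 (matched /21)


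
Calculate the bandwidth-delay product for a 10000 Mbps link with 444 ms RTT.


BDP = bandwidth * RTT
= 10000 Mbps * 444 ms
= 10000 * 1e6 * 444 / 1000 bits
= 4440000000 bits
= 555000000 bytes
= 541992.1875 KB
BDP = 4440000000 bits (555000000 bytes)


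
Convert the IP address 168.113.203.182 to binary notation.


168 = 10101000
113 = 01110001
203 = 11001011
182 = 10110110
Binary: 10101000.01110001.11001011.10110110


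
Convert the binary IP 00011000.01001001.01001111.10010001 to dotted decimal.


00011000 = 24
01001001 = 73
01001111 = 79
10010001 = 145
IP: 24.73.79.145


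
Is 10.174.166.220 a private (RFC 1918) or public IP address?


RFC 1918 private ranges:
  10.0.0.0/8 (10.0.0.0 - 10.255.255.255)
  172.16.0.0/12 (172.16.0.0 - 172.31.255.255)
  192.168.0.0/16 (192.168.0.0 - 192.168.255.255)
Private (in 10.0.0.0/8)


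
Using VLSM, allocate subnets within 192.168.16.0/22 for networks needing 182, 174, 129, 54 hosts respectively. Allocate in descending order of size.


182 hosts -> /24 (254 usable): 192.168.16.0/24
174 hosts -> /24 (254 usable): 192.168.17.0/24
129 hosts -> /24 (254 usable): 192.168.18.0/24
54 hosts -> /26 (62 usable): 192.168.19.0/26
Allocation: 192.168.16.0/24 (182 hosts, 254 usable); 192.168.17.0/24 (174 hosts, 254 usable); 192.168.18.0/24 (129 hosts, 254 usable); 192.168.19.0/26 (54 hosts, 62 usable)


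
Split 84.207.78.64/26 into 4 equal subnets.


New prefix = 26 + 2 = 28
Each subnet has 16 addresses
  84.207.78.64/28
  84.207.78.80/28
  84.207.78.96/28
  84.207.78.112/28
Subnets: 84.207.78.64/28, 84.207.78.80/28, 84.207.78.96/28, 84.207.78.112/28


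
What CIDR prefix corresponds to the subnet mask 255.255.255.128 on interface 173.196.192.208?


Binary: 11111111.11111111.11111111.10000000
Count leading 1s
Prefix: /25


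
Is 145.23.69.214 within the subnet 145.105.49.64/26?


Subnet network: 145.105.49.64
Test IP AND mask: 145.23.69.192
No, 145.23.69.214 is not in 145.105.49.64/26


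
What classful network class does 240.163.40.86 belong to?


First octet: 240
Binary: 11110000
1111xxxx -> Class E (240-255)
Class E (reserved), default mask N/A


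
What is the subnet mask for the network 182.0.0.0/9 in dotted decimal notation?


/9 means 9 network bits, 23 host bits
Binary: 11111111100000000000000000000000
Mask: 255.128.0.0


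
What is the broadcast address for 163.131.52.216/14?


Network: 163.128.0.0/14
Host bits = 18
Set all host bits to 1:
Broadcast: 163.131.255.255


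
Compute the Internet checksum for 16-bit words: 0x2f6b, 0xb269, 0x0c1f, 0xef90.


Sum all words (with carry folding):
+ 0x2f6b = 0x2f6b
+ 0xb269 = 0xe1d4
+ 0x0c1f = 0xedf3
+ 0xef90 = 0xdd84
One's complement: ~0xdd84
Checksum = 0x227b


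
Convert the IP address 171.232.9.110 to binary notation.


171 = 10101011
232 = 11101000
9 = 00001001
110 = 01101110
Binary: 10101011.11101000.00001001.01101110


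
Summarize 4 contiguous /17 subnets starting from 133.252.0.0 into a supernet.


Original prefix: /17
Number of subnets: 4 = 2^2
New prefix = 17 - 2 = 15
Supernet: 133.252.0.0/15


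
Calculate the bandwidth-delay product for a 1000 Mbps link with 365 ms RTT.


BDP = bandwidth * RTT
= 1000 Mbps * 365 ms
= 1000 * 1e6 * 365 / 1000 bits
= 365000000 bits
= 45625000 bytes
= 44555.6641 KB
BDP = 365000000 bits (45625000 bytes)


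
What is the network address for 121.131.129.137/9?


IP:   01111001.10000011.10000001.10001001
Mask: 11111111.10000000.00000000.00000000
AND operation:
Net:  01111001.10000000.00000000.00000000
Network: 121.128.0.0/9


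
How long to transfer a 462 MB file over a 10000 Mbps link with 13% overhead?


Effective throughput = 10000 * (1 - 13/100) = 8700 Mbps
File size in Mb = 462 * 8 = 3696 Mb
Time = 3696 / 8700
Time = 0.4248 seconds


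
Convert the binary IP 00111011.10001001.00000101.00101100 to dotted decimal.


00111011 = 59
10001001 = 137
00000101 = 5
00101100 = 44
IP: 59.137.5.44


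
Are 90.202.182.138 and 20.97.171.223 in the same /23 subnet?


Mask: 255.255.254.0
90.202.182.138 AND mask = 90.202.182.0
20.97.171.223 AND mask = 20.97.170.0
No, different subnets (90.202.182.0 vs 20.97.170.0)


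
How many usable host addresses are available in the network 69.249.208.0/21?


Host bits = 32 - 21 = 11
Total addresses = 2^11 = 2048
Usable = total - 2 (network and broadcast)
Usable hosts: 2046


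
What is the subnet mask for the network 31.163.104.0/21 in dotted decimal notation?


/21 means 21 network bits, 11 host bits
Binary: 11111111111111111111100000000000
Mask: 255.255.248.0


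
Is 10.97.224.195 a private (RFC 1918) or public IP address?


RFC 1918 private ranges:
  10.0.0.0/8 (10.0.0.0 - 10.255.255.255)
  172.16.0.0/12 (172.16.0.0 - 172.31.255.255)
  192.168.0.0/16 (192.168.0.0 - 192.168.255.255)
Private (in 10.0.0.0/8)


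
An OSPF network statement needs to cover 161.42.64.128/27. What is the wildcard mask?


Subnet mask: 255.255.255.224
Wildcard = 255.255.255.255 - subnet mask
255 - 255 = 0
255 - 255 = 0
255 - 255 = 0
255 - 224 = 31
Wildcard: 0.0.0.31


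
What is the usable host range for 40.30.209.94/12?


Network: 40.16.0.0
Broadcast: 40.31.255.255
First usable = network + 1
Last usable = broadcast - 1
Range: 40.16.0.1 to 40.31.255.254


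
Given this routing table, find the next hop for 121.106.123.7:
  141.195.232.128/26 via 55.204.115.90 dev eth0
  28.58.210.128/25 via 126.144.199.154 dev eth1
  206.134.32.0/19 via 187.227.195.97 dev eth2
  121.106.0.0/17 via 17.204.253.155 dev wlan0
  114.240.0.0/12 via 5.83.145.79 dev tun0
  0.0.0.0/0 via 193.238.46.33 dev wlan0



Longest prefix match for 121.106.123.7:
  /26 141.195.232.128: no
  /25 28.58.210.128: no
  /19 206.134.32.0: no
  /17 121.106.0.0: MATCH
  /12 114.240.0.0: no
  /0 0.0.0.0: MATCH
Selected: next-hop 17.204.253.155 via wlan0 (matched /17)


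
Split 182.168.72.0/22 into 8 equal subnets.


New prefix = 22 + 3 = 25
Each subnet has 128 addresses
  182.168.72.0/25
  182.168.72.128/25
  182.168.73.0/25
  182.168.73.128/25
  182.168.74.0/25
  182.168.74.128/25
  182.168.75.0/25
  182.168.75.128/25
Subnets: 182.168.72.0/25, 182.168.72.128/25, 182.168.73.0/25, 182.168.73.128/25, 182.168.74.0/25, 182.168.74.128/25, 182.168.75.0/25, 182.168.75.128/25


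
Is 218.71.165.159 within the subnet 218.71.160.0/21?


Subnet network: 218.71.160.0
Test IP AND mask: 218.71.160.0
Yes, 218.71.165.159 is in 218.71.160.0/21


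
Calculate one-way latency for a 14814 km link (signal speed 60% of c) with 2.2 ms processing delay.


Speed = 0.6 * 3e5 km/s = 180000 km/s
Propagation delay = 14814 / 180000 = 0.0823 s = 82.3 ms
Processing delay = 2.2 ms
Total one-way latency = 84.5 ms


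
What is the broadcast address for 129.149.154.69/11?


Network: 129.128.0.0/11
Host bits = 21
Set all host bits to 1:
Broadcast: 129.159.255.255


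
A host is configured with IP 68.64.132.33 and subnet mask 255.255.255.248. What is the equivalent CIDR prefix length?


Binary: 11111111.11111111.11111111.11111000
Count leading 1s
Prefix: /29


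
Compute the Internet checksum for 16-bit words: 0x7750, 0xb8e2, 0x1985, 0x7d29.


Sum all words (with carry folding):
+ 0x7750 = 0x7750
+ 0xb8e2 = 0x3033
+ 0x1985 = 0x49b8
+ 0x7d29 = 0xc6e1
One's complement: ~0xc6e1
Checksum = 0x391e


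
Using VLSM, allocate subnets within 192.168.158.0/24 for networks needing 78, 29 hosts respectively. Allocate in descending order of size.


78 hosts -> /25 (126 usable): 192.168.158.0/25
29 hosts -> /27 (30 usable): 192.168.158.128/27
Allocation: 192.168.158.0/25 (78 hosts, 126 usable); 192.168.158.128/27 (29 hosts, 30 usable)


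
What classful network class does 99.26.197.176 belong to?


First octet: 99
Binary: 01100011
0xxxxxxx -> Class A (1-126)
Class A, default mask 255.0.0.0 (/8)


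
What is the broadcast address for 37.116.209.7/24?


Network: 37.116.209.0/24
Host bits = 8
Set all host bits to 1:
Broadcast: 37.116.209.255


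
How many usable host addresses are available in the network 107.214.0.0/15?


Host bits = 32 - 15 = 17
Total addresses = 2^17 = 131072
Usable = total - 2 (network and broadcast)
Usable hosts: 131070


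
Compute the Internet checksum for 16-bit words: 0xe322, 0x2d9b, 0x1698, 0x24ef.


Sum all words (with carry folding):
+ 0xe322 = 0xe322
+ 0x2d9b = 0x10be
+ 0x1698 = 0x2756
+ 0x24ef = 0x4c45
One's complement: ~0x4c45
Checksum = 0xb3ba


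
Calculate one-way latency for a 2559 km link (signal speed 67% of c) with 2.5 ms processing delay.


Speed = 0.67 * 3e5 km/s = 201000 km/s
Propagation delay = 2559 / 201000 = 0.0127 s = 12.7313 ms
Processing delay = 2.5 ms
Total one-way latency = 15.2313 ms


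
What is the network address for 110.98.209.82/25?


IP:   01101110.01100010.11010001.01010010
Mask: 11111111.11111111.11111111.10000000
AND operation:
Net:  01101110.01100010.11010001.00000000
Network: 110.98.209.0/25


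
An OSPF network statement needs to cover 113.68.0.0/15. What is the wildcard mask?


Subnet mask: 255.254.0.0
Wildcard = 255.255.255.255 - subnet mask
255 - 255 = 0
255 - 254 = 1
255 - 0 = 255
255 - 0 = 255
Wildcard: 0.1.255.255


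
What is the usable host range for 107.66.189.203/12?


Network: 107.64.0.0
Broadcast: 107.79.255.255
First usable = network + 1
Last usable = broadcast - 1
Range: 107.64.0.1 to 107.79.255.254


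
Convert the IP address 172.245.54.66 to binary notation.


172 = 10101100
245 = 11110101
54 = 00110110
66 = 01000010
Binary: 10101100.11110101.00110110.01000010


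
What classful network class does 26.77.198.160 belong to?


First octet: 26
Binary: 00011010
0xxxxxxx -> Class A (1-126)
Class A, default mask 255.0.0.0 (/8)


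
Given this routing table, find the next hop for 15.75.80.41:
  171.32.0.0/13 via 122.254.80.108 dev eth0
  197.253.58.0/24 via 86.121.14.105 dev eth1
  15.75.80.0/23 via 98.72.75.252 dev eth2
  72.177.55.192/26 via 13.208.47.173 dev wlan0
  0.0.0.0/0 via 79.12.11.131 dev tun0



Longest prefix match for 15.75.80.41:
  /13 171.32.0.0: no
  /24 197.253.58.0: no
  /23 15.75.80.0: MATCH
  /26 72.177.55.192: no
  /0 0.0.0.0: MATCH
Selected: next-hop 98.72.75.252 via eth2 (matched /23)


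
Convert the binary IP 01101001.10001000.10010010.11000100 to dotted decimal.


01101001 = 105
10001000 = 136
10010010 = 146
11000100 = 196
IP: 105.136.146.196


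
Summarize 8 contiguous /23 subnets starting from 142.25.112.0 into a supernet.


Original prefix: /23
Number of subnets: 8 = 2^3
New prefix = 23 - 3 = 20
Supernet: 142.25.112.0/20


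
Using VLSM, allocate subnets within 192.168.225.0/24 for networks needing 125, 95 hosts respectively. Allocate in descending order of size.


125 hosts -> /25 (126 usable): 192.168.225.0/25
95 hosts -> /25 (126 usable): 192.168.225.128/25
Allocation: 192.168.225.0/25 (125 hosts, 126 usable); 192.168.225.128/25 (95 hosts, 126 usable)


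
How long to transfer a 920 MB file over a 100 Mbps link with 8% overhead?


Effective throughput = 100 * (1 - 8/100) = 92 Mbps
File size in Mb = 920 * 8 = 7360 Mb
Time = 7360 / 92
Time = 80 seconds


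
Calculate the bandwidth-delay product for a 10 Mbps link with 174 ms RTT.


BDP = bandwidth * RTT
= 10 Mbps * 174 ms
= 10 * 1e6 * 174 / 1000 bits
= 1740000 bits
= 217500 bytes
= 212.4023 KB
BDP = 1740000 bits (217500 bytes)


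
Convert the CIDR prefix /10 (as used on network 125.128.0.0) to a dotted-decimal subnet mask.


/10 means 10 network bits, 22 host bits
Binary: 11111111110000000000000000000000
Mask: 255.192.0.0


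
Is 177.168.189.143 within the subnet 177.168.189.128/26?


Subnet network: 177.168.189.128
Test IP AND mask: 177.168.189.128
Yes, 177.168.189.143 is in 177.168.189.128/26


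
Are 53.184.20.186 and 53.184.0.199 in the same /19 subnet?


Mask: 255.255.224.0
53.184.20.186 AND mask = 53.184.0.0
53.184.0.199 AND mask = 53.184.0.0
Yes, same subnet (53.184.0.0)


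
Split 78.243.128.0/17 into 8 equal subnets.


New prefix = 17 + 3 = 20
Each subnet has 4096 addresses
  78.243.128.0/20
  78.243.144.0/20
  78.243.160.0/20
  78.243.176.0/20
  78.243.192.0/20
  78.243.208.0/20
  78.243.224.0/20
  78.243.240.0/20
Subnets: 78.243.128.0/20, 78.243.144.0/20, 78.243.160.0/20, 78.243.176.0/20, 78.243.192.0/20, 78.243.208.0/20, 78.243.224.0/20, 78.243.240.0/20


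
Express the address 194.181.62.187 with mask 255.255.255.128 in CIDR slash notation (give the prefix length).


Binary: 11111111.11111111.11111111.10000000
Count leading 1s
Prefix: /25


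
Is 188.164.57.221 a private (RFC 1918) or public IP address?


RFC 1918 private ranges:
  10.0.0.0/8 (10.0.0.0 - 10.255.255.255)
  172.16.0.0/12 (172.16.0.0 - 172.31.255.255)
  192.168.0.0/16 (192.168.0.0 - 192.168.255.255)
Public (not in any RFC 1918 range)


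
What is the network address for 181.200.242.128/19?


IP:   10110101.11001000.11110010.10000000
Mask: 11111111.11111111.11100000.00000000
AND operation:
Net:  10110101.11001000.11100000.00000000
Network: 181.200.224.0/19


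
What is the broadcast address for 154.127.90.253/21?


Network: 154.127.88.0/21
Host bits = 11
Set all host bits to 1:
Broadcast: 154.127.95.255


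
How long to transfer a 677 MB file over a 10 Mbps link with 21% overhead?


Effective throughput = 10 * (1 - 21/100) = 7.9 Mbps
File size in Mb = 677 * 8 = 5416 Mb
Time = 5416 / 7.9
Time = 685.5696 seconds


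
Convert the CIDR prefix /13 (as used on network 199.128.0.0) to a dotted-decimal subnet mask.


/13 means 13 network bits, 19 host bits
Binary: 11111111111110000000000000000000
Mask: 255.248.0.0


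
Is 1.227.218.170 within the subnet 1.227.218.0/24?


Subnet network: 1.227.218.0
Test IP AND mask: 1.227.218.0
Yes, 1.227.218.170 is in 1.227.218.0/24


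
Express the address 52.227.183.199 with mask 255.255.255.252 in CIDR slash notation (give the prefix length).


Binary: 11111111.11111111.11111111.11111100
Count leading 1s
Prefix: /30


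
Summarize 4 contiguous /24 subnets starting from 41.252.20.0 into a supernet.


Original prefix: /24
Number of subnets: 4 = 2^2
New prefix = 24 - 2 = 22
Supernet: 41.252.20.0/22


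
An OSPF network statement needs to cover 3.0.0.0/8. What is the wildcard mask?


Subnet mask: 255.0.0.0
Wildcard = 255.255.255.255 - subnet mask
255 - 255 = 0
255 - 0 = 255
255 - 0 = 255
255 - 0 = 255
Wildcard: 0.255.255.255


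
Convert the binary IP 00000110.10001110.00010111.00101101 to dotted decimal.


00000110 = 6
10001110 = 142
00010111 = 23
00101101 = 45
IP: 6.142.23.45


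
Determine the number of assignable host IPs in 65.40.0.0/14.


Host bits = 32 - 14 = 18
Total addresses = 2^18 = 262144
Usable = total - 2 (network and broadcast)
Usable hosts: 262142


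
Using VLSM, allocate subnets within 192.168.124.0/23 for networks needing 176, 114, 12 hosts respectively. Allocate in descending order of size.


176 hosts -> /24 (254 usable): 192.168.124.0/24
114 hosts -> /25 (126 usable): 192.168.125.0/25
12 hosts -> /28 (14 usable): 192.168.125.128/28
Allocation: 192.168.124.0/24 (176 hosts, 254 usable); 192.168.125.0/25 (114 hosts, 126 usable); 192.168.125.128/28 (12 hosts, 14 usable)


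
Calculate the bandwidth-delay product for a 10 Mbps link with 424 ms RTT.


BDP = bandwidth * RTT
= 10 Mbps * 424 ms
= 10 * 1e6 * 424 / 1000 bits
= 4240000 bits
= 530000 bytes
= 517.5781 KB
BDP = 4240000 bits (530000 bytes)


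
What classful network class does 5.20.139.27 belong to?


First octet: 5
Binary: 00000101
0xxxxxxx -> Class A (1-126)
Class A, default mask 255.0.0.0 (/8)


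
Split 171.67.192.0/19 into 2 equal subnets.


New prefix = 19 + 1 = 20
Each subnet has 4096 addresses
  171.67.192.0/20
  171.67.208.0/20
Subnets: 171.67.192.0/20, 171.67.208.0/20


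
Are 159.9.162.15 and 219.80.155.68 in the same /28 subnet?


Mask: 255.255.255.240
159.9.162.15 AND mask = 159.9.162.0
219.80.155.68 AND mask = 219.80.155.64
No, different subnets (159.9.162.0 vs 219.80.155.64)


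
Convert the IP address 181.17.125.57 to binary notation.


181 = 10110101
17 = 00010001
125 = 01111101
57 = 00111001
Binary: 10110101.00010001.01111101.00111001


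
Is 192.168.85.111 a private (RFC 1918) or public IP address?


RFC 1918 private ranges:
  10.0.0.0/8 (10.0.0.0 - 10.255.255.255)
  172.16.0.0/12 (172.16.0.0 - 172.31.255.255)
  192.168.0.0/16 (192.168.0.0 - 192.168.255.255)
Private (in 192.168.0.0/16)


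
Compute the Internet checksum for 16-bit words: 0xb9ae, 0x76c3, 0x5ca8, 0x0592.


Sum all words (with carry folding):
+ 0xb9ae = 0xb9ae
+ 0x76c3 = 0x3072
+ 0x5ca8 = 0x8d1a
+ 0x0592 = 0x92ac
One's complement: ~0x92ac
Checksum = 0x6d53


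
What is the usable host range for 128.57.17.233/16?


Network: 128.57.0.0
Broadcast: 128.57.255.255
First usable = network + 1
Last usable = broadcast - 1
Range: 128.57.0.1 to 128.57.255.254


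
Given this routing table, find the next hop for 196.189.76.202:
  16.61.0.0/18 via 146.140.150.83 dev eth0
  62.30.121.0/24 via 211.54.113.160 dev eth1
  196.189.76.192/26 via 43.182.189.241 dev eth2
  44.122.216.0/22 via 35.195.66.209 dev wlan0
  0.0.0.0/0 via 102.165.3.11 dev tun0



Longest prefix match for 196.189.76.202:
  /18 16.61.0.0: no
  /24 62.30.121.0: no
  /26 196.189.76.192: MATCH
  /22 44.122.216.0: no
  /0 0.0.0.0: MATCH
Selected: next-hop 43.182.189.241 via eth2 (matched /26)


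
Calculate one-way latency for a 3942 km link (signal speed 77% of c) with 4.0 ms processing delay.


Speed = 0.77 * 3e5 km/s = 231000 km/s
Propagation delay = 3942 / 231000 = 0.0171 s = 17.0649 ms
Processing delay = 4.0 ms
Total one-way latency = 21.0649 ms


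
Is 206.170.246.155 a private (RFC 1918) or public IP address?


RFC 1918 private ranges:
  10.0.0.0/8 (10.0.0.0 - 10.255.255.255)
  172.16.0.0/12 (172.16.0.0 - 172.31.255.255)
  192.168.0.0/16 (192.168.0.0 - 192.168.255.255)
Public (not in any RFC 1918 range)


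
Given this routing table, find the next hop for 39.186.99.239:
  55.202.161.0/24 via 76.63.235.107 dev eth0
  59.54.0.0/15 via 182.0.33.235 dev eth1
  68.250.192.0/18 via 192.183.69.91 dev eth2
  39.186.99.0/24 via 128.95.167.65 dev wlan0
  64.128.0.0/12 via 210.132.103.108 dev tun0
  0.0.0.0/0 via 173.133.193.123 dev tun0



Longest prefix match for 39.186.99.239:
  /24 55.202.161.0: no
  /15 59.54.0.0: no
  /18 68.250.192.0: no
  /24 39.186.99.0: MATCH
  /12 64.128.0.0: no
  /0 0.0.0.0: MATCH
Selected: next-hop 128.95.167.65 via wlan0 (matched /24)


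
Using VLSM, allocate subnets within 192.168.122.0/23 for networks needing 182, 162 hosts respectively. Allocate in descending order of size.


182 hosts -> /24 (254 usable): 192.168.122.0/24
162 hosts -> /24 (254 usable): 192.168.123.0/24
Allocation: 192.168.122.0/24 (182 hosts, 254 usable); 192.168.123.0/24 (162 hosts, 254 usable)


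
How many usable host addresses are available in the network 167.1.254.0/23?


Host bits = 32 - 23 = 9
Total addresses = 2^9 = 512
Usable = total - 2 (network and broadcast)
Usable hosts: 510


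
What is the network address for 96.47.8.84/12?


IP:   01100000.00101111.00001000.01010100
Mask: 11111111.11110000.00000000.00000000
AND operation:
Net:  01100000.00100000.00000000.00000000
Network: 96.32.0.0/12


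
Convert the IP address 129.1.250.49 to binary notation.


129 = 10000001
1 = 00000001
250 = 11111010
49 = 00110001
Binary: 10000001.00000001.11111010.00110001


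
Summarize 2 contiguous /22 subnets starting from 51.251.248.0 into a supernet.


Original prefix: /22
Number of subnets: 2 = 2^1
New prefix = 22 - 1 = 21
Supernet: 51.251.248.0/21


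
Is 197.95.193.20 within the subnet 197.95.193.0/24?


Subnet network: 197.95.193.0
Test IP AND mask: 197.95.193.0
Yes, 197.95.193.20 is in 197.95.193.0/24


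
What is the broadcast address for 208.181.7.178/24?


Network: 208.181.7.0/24
Host bits = 8
Set all host bits to 1:
Broadcast: 208.181.7.255


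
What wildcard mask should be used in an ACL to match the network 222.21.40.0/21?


Subnet mask: 255.255.248.0
Wildcard = 255.255.255.255 - subnet mask
255 - 255 = 0
255 - 255 = 0
255 - 248 = 7
255 - 0 = 255
Wildcard: 0.0.7.255


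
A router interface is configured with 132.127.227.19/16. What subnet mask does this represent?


/16 means 16 network bits, 16 host bits
Binary: 11111111111111110000000000000000
Mask: 255.255.0.0


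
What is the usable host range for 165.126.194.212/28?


Network: 165.126.194.208
Broadcast: 165.126.194.223
First usable = network + 1
Last usable = broadcast - 1
Range: 165.126.194.209 to 165.126.194.222


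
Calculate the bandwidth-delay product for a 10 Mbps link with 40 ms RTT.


BDP = bandwidth * RTT
= 10 Mbps * 40 ms
= 10 * 1e6 * 40 / 1000 bits
= 400000 bits
= 50000 bytes
= 48.8281 KB
BDP = 400000 bits (50000 bytes)


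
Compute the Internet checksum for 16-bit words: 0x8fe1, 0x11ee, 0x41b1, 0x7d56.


Sum all words (with carry folding):
+ 0x8fe1 = 0x8fe1
+ 0x11ee = 0xa1cf
+ 0x41b1 = 0xe380
+ 0x7d56 = 0x60d7
One's complement: ~0x60d7
Checksum = 0x9f28


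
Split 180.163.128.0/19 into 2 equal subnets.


New prefix = 19 + 1 = 20
Each subnet has 4096 addresses
  180.163.128.0/20
  180.163.144.0/20
Subnets: 180.163.128.0/20, 180.163.144.0/20


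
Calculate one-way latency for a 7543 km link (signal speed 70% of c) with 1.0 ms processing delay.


Speed = 0.7 * 3e5 km/s = 210000 km/s
Propagation delay = 7543 / 210000 = 0.0359 s = 35.919 ms
Processing delay = 1.0 ms
Total one-way latency = 36.919 ms


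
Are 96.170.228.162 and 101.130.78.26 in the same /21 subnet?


Mask: 255.255.248.0
96.170.228.162 AND mask = 96.170.224.0
101.130.78.26 AND mask = 101.130.72.0
No, different subnets (96.170.224.0 vs 101.130.72.0)


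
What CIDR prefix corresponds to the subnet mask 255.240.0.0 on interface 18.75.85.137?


Binary: 11111111.11110000.00000000.00000000
Count leading 1s
Prefix: /12


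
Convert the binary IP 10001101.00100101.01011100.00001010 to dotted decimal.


10001101 = 141
00100101 = 37
01011100 = 92
00001010 = 10
IP: 141.37.92.10


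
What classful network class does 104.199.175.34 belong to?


First octet: 104
Binary: 01101000
0xxxxxxx -> Class A (1-126)
Class A, default mask 255.0.0.0 (/8)


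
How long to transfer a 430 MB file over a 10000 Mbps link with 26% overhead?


Effective throughput = 10000 * (1 - 26/100) = 7400 Mbps
File size in Mb = 430 * 8 = 3440 Mb
Time = 3440 / 7400
Time = 0.4649 seconds


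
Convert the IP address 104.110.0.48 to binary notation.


104 = 01101000
110 = 01101110
0 = 00000000
48 = 00110000
Binary: 01101000.01101110.00000000.00110000


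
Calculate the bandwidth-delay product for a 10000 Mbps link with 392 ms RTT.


BDP = bandwidth * RTT
= 10000 Mbps * 392 ms
= 10000 * 1e6 * 392 / 1000 bits
= 3920000000 bits
= 490000000 bytes
= 478515.625 KB
BDP = 3920000000 bits (490000000 bytes)


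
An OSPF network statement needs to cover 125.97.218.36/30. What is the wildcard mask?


Subnet mask: 255.255.255.252
Wildcard = 255.255.255.255 - subnet mask
255 - 255 = 0
255 - 255 = 0
255 - 255 = 0
255 - 252 = 3
Wildcard: 0.0.0.3


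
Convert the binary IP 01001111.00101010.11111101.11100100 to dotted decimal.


01001111 = 79
00101010 = 42
11111101 = 253
11100100 = 228
IP: 79.42.253.228


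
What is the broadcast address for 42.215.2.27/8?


Network: 42.0.0.0/8
Host bits = 24
Set all host bits to 1:
Broadcast: 42.255.255.255


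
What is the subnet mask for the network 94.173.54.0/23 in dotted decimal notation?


/23 means 23 network bits, 9 host bits
Binary: 11111111111111111111111000000000
Mask: 255.255.254.0


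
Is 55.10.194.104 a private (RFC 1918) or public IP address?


RFC 1918 private ranges:
  10.0.0.0/8 (10.0.0.0 - 10.255.255.255)
  172.16.0.0/12 (172.16.0.0 - 172.31.255.255)
  192.168.0.0/16 (192.168.0.0 - 192.168.255.255)
Public (not in any RFC 1918 range)


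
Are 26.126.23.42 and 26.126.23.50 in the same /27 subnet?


Mask: 255.255.255.224
26.126.23.42 AND mask = 26.126.23.32
26.126.23.50 AND mask = 26.126.23.32
Yes, same subnet (26.126.23.32)


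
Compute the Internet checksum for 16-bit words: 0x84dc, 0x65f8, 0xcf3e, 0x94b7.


Sum all words (with carry folding):
+ 0x84dc = 0x84dc
+ 0x65f8 = 0xead4
+ 0xcf3e = 0xba13
+ 0x94b7 = 0x4ecb
One's complement: ~0x4ecb
Checksum = 0xb134


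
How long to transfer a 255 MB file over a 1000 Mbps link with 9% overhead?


Effective throughput = 1000 * (1 - 9/100) = 910 Mbps
File size in Mb = 255 * 8 = 2040 Mb
Time = 2040 / 910
Time = 2.2418 seconds


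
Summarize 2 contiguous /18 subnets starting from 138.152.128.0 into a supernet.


Original prefix: /18
Number of subnets: 2 = 2^1
New prefix = 18 - 1 = 17
Supernet: 138.152.128.0/17


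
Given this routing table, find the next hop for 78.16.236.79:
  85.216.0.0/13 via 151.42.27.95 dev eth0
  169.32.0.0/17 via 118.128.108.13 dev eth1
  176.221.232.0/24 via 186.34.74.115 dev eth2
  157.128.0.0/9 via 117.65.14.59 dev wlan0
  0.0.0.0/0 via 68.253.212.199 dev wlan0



Longest prefix match for 78.16.236.79:
  /13 85.216.0.0: no
  /17 169.32.0.0: no
  /24 176.221.232.0: no
  /9 157.128.0.0: no
  /0 0.0.0.0: MATCH
Selected: next-hop 68.253.212.199 via wlan0 (matched /0)


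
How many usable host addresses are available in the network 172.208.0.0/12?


Host bits = 32 - 12 = 20
Total addresses = 2^20 = 1048576
Usable = total - 2 (network and broadcast)
Usable hosts: 1048574


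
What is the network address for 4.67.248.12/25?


IP:   00000100.01000011.11111000.00001100
Mask: 11111111.11111111.11111111.10000000
AND operation:
Net:  00000100.01000011.11111000.00000000
Network: 4.67.248.0/25


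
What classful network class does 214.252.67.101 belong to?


First octet: 214
Binary: 11010110
110xxxxx -> Class C (192-223)
Class C, default mask 255.255.255.0 (/24)


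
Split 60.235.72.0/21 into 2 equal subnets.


New prefix = 21 + 1 = 22
Each subnet has 1024 addresses
  60.235.72.0/22
  60.235.76.0/22
Subnets: 60.235.72.0/22, 60.235.76.0/22


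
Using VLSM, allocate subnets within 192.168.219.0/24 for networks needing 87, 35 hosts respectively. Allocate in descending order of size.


87 hosts -> /25 (126 usable): 192.168.219.0/25
35 hosts -> /26 (62 usable): 192.168.219.128/26
Allocation: 192.168.219.0/25 (87 hosts, 126 usable); 192.168.219.128/26 (35 hosts, 62 usable)


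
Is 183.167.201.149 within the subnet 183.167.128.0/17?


Subnet network: 183.167.128.0
Test IP AND mask: 183.167.128.0
Yes, 183.167.201.149 is in 183.167.128.0/17


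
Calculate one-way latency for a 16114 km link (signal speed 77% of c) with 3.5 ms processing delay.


Speed = 0.77 * 3e5 km/s = 231000 km/s
Propagation delay = 16114 / 231000 = 0.0698 s = 69.7576 ms
Processing delay = 3.5 ms
Total one-way latency = 73.2576 ms


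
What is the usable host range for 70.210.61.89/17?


Network: 70.210.0.0
Broadcast: 70.210.127.255
First usable = network + 1
Last usable = broadcast - 1
Range: 70.210.0.1 to 70.210.127.254


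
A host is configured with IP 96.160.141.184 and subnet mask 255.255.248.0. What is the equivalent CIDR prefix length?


Binary: 11111111.11111111.11111000.00000000
Count leading 1s
Prefix: /21


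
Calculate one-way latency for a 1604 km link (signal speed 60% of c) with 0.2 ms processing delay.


Speed = 0.6 * 3e5 km/s = 180000 km/s
Propagation delay = 1604 / 180000 = 0.0089 s = 8.9111 ms
Processing delay = 0.2 ms
Total one-way latency = 9.1111 ms


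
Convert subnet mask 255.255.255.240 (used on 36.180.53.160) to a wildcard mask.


Subnet mask: 255.255.255.240
Wildcard = 255.255.255.255 - subnet mask
255 - 255 = 0
255 - 255 = 0
255 - 255 = 0
255 - 240 = 15
Wildcard: 0.0.0.15


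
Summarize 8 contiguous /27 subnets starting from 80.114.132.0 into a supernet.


Original prefix: /27
Number of subnets: 8 = 2^3
New prefix = 27 - 3 = 24
Supernet: 80.114.132.0/24


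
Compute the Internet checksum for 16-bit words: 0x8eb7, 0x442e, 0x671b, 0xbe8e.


Sum all words (with carry folding):
+ 0x8eb7 = 0x8eb7
+ 0x442e = 0xd2e5
+ 0x671b = 0x3a01
+ 0xbe8e = 0xf88f
One's complement: ~0xf88f
Checksum = 0x0770


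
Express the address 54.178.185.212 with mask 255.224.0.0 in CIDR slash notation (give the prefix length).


Binary: 11111111.11100000.00000000.00000000
Count leading 1s
Prefix: /11


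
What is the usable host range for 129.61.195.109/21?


Network: 129.61.192.0
Broadcast: 129.61.199.255
First usable = network + 1
Last usable = broadcast - 1
Range: 129.61.192.1 to 129.61.199.254


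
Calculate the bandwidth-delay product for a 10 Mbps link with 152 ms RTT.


BDP = bandwidth * RTT
= 10 Mbps * 152 ms
= 10 * 1e6 * 152 / 1000 bits
= 1520000 bits
= 190000 bytes
= 185.5469 KB
BDP = 1520000 bits (190000 bytes)


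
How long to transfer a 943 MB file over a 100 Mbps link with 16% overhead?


Effective throughput = 100 * (1 - 16/100) = 84 Mbps
File size in Mb = 943 * 8 = 7544 Mb
Time = 7544 / 84
Time = 89.8095 seconds


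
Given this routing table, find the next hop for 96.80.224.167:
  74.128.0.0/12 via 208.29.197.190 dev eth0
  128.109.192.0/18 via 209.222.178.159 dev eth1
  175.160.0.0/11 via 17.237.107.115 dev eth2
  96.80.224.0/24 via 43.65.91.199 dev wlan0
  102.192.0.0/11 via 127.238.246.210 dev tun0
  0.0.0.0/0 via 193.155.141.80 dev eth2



Longest prefix match for 96.80.224.167:
  /12 74.128.0.0: no
  /18 128.109.192.0: no
  /11 175.160.0.0: no
  /24 96.80.224.0: MATCH
  /11 102.192.0.0: no
  /0 0.0.0.0: MATCH
Selected: next-hop 43.65.91.199 via wlan0 (matched /24)


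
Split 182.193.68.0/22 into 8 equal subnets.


New prefix = 22 + 3 = 25
Each subnet has 128 addresses
  182.193.68.0/25
  182.193.68.128/25
  182.193.69.0/25
  182.193.69.128/25
  182.193.70.0/25
  182.193.70.128/25
  182.193.71.0/25
  182.193.71.128/25
Subnets: 182.193.68.0/25, 182.193.68.128/25, 182.193.69.0/25, 182.193.69.128/25, 182.193.70.0/25, 182.193.70.128/25, 182.193.71.0/25, 182.193.71.128/25


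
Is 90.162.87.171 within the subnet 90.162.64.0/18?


Subnet network: 90.162.64.0
Test IP AND mask: 90.162.64.0
Yes, 90.162.87.171 is in 90.162.64.0/18


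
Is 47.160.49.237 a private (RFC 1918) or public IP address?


RFC 1918 private ranges:
  10.0.0.0/8 (10.0.0.0 - 10.255.255.255)
  172.16.0.0/12 (172.16.0.0 - 172.31.255.255)
  192.168.0.0/16 (192.168.0.0 - 192.168.255.255)
Public (not in any RFC 1918 range)


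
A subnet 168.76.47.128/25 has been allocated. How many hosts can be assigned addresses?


Host bits = 32 - 25 = 7
Total addresses = 2^7 = 128
Usable = total - 2 (network and broadcast)
Usable hosts: 126


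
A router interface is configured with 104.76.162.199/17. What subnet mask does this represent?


/17 means 17 network bits, 15 host bits
Binary: 11111111111111111000000000000000
Mask: 255.255.128.0


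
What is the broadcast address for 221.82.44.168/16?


Network: 221.82.0.0/16
Host bits = 16
Set all host bits to 1:
Broadcast: 221.82.255.255


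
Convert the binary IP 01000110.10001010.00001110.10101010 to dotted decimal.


01000110 = 70
10001010 = 138
00001110 = 14
10101010 = 170
IP: 70.138.14.170


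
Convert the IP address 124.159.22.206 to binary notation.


124 = 01111100
159 = 10011111
22 = 00010110
206 = 11001110
Binary: 01111100.10011111.00010110.11001110


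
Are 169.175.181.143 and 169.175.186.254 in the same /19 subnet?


Mask: 255.255.224.0
169.175.181.143 AND mask = 169.175.160.0
169.175.186.254 AND mask = 169.175.160.0
Yes, same subnet (169.175.160.0)


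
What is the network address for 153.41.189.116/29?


IP:   10011001.00101001.10111101.01110100
Mask: 11111111.11111111.11111111.11111000
AND operation:
Net:  10011001.00101001.10111101.01110000
Network: 153.41.189.112/29


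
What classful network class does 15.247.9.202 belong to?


First octet: 15
Binary: 00001111
0xxxxxxx -> Class A (1-126)
Class A, default mask 255.0.0.0 (/8)


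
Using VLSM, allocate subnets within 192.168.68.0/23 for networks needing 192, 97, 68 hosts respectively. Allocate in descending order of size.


192 hosts -> /24 (254 usable): 192.168.68.0/24
97 hosts -> /25 (126 usable): 192.168.69.0/25
68 hosts -> /25 (126 usable): 192.168.69.128/25
Allocation: 192.168.68.0/24 (192 hosts, 254 usable); 192.168.69.0/25 (97 hosts, 126 usable); 192.168.69.128/25 (68 hosts, 126 usable)


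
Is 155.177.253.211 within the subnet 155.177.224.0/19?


Subnet network: 155.177.224.0
Test IP AND mask: 155.177.224.0
Yes, 155.177.253.211 is in 155.177.224.0/19


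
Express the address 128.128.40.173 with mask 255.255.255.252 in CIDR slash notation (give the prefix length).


Binary: 11111111.11111111.11111111.11111100
Count leading 1s
Prefix: /30


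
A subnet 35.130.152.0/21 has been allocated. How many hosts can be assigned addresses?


Host bits = 32 - 21 = 11
Total addresses = 2^11 = 2048
Usable = total - 2 (network and broadcast)
Usable hosts: 2046


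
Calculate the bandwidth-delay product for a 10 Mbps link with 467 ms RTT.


BDP = bandwidth * RTT
= 10 Mbps * 467 ms
= 10 * 1e6 * 467 / 1000 bits
= 4670000 bits
= 583750 bytes
= 570.0684 KB
BDP = 4670000 bits (583750 bytes)


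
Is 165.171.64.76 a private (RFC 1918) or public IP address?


RFC 1918 private ranges:
  10.0.0.0/8 (10.0.0.0 - 10.255.255.255)
  172.16.0.0/12 (172.16.0.0 - 172.31.255.255)
  192.168.0.0/16 (192.168.0.0 - 192.168.255.255)
Public (not in any RFC 1918 range)


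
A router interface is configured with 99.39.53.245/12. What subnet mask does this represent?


/12 means 12 network bits, 20 host bits
Binary: 11111111111100000000000000000000
Mask: 255.240.0.0


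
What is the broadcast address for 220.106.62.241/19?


Network: 220.106.32.0/19
Host bits = 13
Set all host bits to 1:
Broadcast: 220.106.63.255


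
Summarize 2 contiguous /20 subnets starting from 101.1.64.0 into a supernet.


Original prefix: /20
Number of subnets: 2 = 2^1
New prefix = 20 - 1 = 19
Supernet: 101.1.64.0/19


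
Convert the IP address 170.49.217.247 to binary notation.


170 = 10101010
49 = 00110001
217 = 11011001
247 = 11110111
Binary: 10101010.00110001.11011001.11110111


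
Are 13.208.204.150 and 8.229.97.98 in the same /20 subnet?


Mask: 255.255.240.0
13.208.204.150 AND mask = 13.208.192.0
8.229.97.98 AND mask = 8.229.96.0
No, different subnets (13.208.192.0 vs 8.229.96.0)


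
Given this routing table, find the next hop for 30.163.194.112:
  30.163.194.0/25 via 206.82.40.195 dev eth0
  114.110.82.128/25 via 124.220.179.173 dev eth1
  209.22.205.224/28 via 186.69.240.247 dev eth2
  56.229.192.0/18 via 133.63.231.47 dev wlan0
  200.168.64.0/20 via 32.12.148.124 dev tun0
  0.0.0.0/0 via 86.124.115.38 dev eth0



Longest prefix match for 30.163.194.112:
  /25 30.163.194.0: MATCH
  /25 114.110.82.128: no
  /28 209.22.205.224: no
  /18 56.229.192.0: no
  /20 200.168.64.0: no
  /0 0.0.0.0: MATCH
Selected: next-hop 206.82.40.195 via eth0 (matched /25)


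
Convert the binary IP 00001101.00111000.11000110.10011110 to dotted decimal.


00001101 = 13
00111000 = 56
11000110 = 198
10011110 = 158
IP: 13.56.198.158


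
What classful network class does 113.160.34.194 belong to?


First octet: 113
Binary: 01110001
0xxxxxxx -> Class A (1-126)
Class A, default mask 255.0.0.0 (/8)


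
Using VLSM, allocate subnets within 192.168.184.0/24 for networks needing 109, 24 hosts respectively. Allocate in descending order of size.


109 hosts -> /25 (126 usable): 192.168.184.0/25
24 hosts -> /27 (30 usable): 192.168.184.128/27
Allocation: 192.168.184.0/25 (109 hosts, 126 usable); 192.168.184.128/27 (24 hosts, 30 usable)


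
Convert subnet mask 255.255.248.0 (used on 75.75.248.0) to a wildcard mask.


Subnet mask: 255.255.248.0
Wildcard = 255.255.255.255 - subnet mask
255 - 255 = 0
255 - 255 = 0
255 - 248 = 7
255 - 0 = 255
Wildcard: 0.0.7.255


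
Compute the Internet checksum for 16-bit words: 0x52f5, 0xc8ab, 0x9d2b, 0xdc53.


Sum all words (with carry folding):
+ 0x52f5 = 0x52f5
+ 0xc8ab = 0x1ba1
+ 0x9d2b = 0xb8cc
+ 0xdc53 = 0x9520
One's complement: ~0x9520
Checksum = 0x6adf


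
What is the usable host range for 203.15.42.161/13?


Network: 203.8.0.0
Broadcast: 203.15.255.255
First usable = network + 1
Last usable = broadcast - 1
Range: 203.8.0.1 to 203.15.255.254


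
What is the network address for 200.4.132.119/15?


IP:   11001000.00000100.10000100.01110111
Mask: 11111111.11111110.00000000.00000000
AND operation:
Net:  11001000.00000100.00000000.00000000
Network: 200.4.0.0/15


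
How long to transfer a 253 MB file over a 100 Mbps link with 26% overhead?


Effective throughput = 100 * (1 - 26/100) = 74 Mbps
File size in Mb = 253 * 8 = 2024 Mb
Time = 2024 / 74
Time = 27.3514 seconds


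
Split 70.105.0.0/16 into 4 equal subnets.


New prefix = 16 + 2 = 18
Each subnet has 16384 addresses
  70.105.0.0/18
  70.105.64.0/18
  70.105.128.0/18
  70.105.192.0/18
Subnets: 70.105.0.0/18, 70.105.64.0/18, 70.105.128.0/18, 70.105.192.0/18


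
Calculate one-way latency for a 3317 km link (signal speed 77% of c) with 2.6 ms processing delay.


Speed = 0.77 * 3e5 km/s = 231000 km/s
Propagation delay = 3317 / 231000 = 0.0144 s = 14.3593 ms
Processing delay = 2.6 ms
Total one-way latency = 16.9593 ms


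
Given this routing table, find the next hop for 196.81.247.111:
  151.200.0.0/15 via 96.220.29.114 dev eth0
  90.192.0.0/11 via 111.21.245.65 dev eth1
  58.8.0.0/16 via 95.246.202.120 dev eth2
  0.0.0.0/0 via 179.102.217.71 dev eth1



Longest prefix match for 196.81.247.111:
  /15 151.200.0.0: no
  /11 90.192.0.0: no
  /16 58.8.0.0: no
  /0 0.0.0.0: MATCH
Selected: next-hop 179.102.217.71 via eth1 (matched /0)
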